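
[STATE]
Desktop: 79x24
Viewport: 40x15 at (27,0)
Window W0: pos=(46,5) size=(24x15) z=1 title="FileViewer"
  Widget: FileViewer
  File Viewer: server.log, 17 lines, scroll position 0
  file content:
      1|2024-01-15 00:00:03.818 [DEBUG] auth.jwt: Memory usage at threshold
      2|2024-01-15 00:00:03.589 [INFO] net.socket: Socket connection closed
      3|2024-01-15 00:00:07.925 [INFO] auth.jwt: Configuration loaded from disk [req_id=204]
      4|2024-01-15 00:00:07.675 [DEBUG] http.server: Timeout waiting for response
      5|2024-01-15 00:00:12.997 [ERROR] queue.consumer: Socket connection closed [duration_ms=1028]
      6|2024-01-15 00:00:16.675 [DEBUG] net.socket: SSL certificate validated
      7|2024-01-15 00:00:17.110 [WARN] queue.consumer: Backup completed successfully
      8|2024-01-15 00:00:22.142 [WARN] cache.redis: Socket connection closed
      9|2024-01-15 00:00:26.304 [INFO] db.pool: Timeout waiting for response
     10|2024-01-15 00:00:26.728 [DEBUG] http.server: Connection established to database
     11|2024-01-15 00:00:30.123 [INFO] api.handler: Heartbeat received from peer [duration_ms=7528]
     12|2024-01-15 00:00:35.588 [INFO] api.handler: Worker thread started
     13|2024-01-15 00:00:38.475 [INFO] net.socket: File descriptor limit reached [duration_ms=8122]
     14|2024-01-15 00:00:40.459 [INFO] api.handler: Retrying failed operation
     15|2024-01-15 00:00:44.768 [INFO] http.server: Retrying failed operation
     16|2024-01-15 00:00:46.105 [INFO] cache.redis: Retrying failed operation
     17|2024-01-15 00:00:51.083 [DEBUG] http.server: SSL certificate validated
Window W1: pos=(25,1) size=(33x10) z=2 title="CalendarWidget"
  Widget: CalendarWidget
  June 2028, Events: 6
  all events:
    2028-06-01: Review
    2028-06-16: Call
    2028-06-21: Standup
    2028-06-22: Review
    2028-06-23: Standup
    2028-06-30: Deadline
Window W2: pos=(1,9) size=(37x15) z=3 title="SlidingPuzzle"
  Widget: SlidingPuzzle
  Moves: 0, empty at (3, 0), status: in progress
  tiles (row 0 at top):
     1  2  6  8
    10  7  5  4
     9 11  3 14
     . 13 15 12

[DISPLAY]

                                        
━━━━━━━━━━━━━━━━━━━━━━━━━━━━━━┓         
CalendarWidget                ┃         
──────────────────────────────┨         
          June 2028           ┃         
o Tu We Th Fr Sa Su           ┃━━━━━━━━━
         1*  2  3  4          ┃         
5  6  7  8  9 10 11           ┃─────────
2 13 14 15 16* 17 18          ┃00:00:03.
━━━━━━━━━━┓* 23* 24 25        ┃00:00:03.
          ┃━━━━━━━━━━━━━━━━━━━┛00:00:07.
──────────┨        ┃2024-01-15 00:00:07.
          ┃        ┃2024-01-15 00:00:12.
          ┃        ┃2024-01-15 00:00:16.
          ┃        ┃2024-01-15 00:00:17.


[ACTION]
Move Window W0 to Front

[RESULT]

                                        
━━━━━━━━━━━━━━━━━━━━━━━━━━━━━━┓         
CalendarWidget                ┃         
──────────────────────────────┨         
          June 2028           ┃         
o Tu We Th Fr Sa Su┏━━━━━━━━━━━━━━━━━━━━
         1*  2  3  ┃ FileViewer         
5  6  7  8  9 10 11┠────────────────────
2 13 14 15 16* 17 1┃2024-01-15 00:00:03.
━━━━━━━━━━┓* 23* 24┃2024-01-15 00:00:03.
          ┃━━━━━━━━┃2024-01-15 00:00:07.
──────────┨        ┃2024-01-15 00:00:07.
          ┃        ┃2024-01-15 00:00:12.
          ┃        ┃2024-01-15 00:00:16.
          ┃        ┃2024-01-15 00:00:17.


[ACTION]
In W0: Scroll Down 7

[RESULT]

                                        
━━━━━━━━━━━━━━━━━━━━━━━━━━━━━━┓         
CalendarWidget                ┃         
──────────────────────────────┨         
          June 2028           ┃         
o Tu We Th Fr Sa Su┏━━━━━━━━━━━━━━━━━━━━
         1*  2  3  ┃ FileViewer         
5  6  7  8  9 10 11┠────────────────────
2 13 14 15 16* 17 1┃2024-01-15 00:00:17.
━━━━━━━━━━┓* 23* 24┃2024-01-15 00:00:22.
          ┃━━━━━━━━┃2024-01-15 00:00:26.
──────────┨        ┃2024-01-15 00:00:26.
          ┃        ┃2024-01-15 00:00:30.
          ┃        ┃2024-01-15 00:00:35.
          ┃        ┃2024-01-15 00:00:38.


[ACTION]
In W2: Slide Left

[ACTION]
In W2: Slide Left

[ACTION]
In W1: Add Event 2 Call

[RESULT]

                                        
━━━━━━━━━━━━━━━━━━━━━━━━━━━━━━┓         
CalendarWidget                ┃         
──────────────────────────────┨         
          June 2028           ┃         
o Tu We Th Fr Sa Su┏━━━━━━━━━━━━━━━━━━━━
         1*  2*  3 ┃ FileViewer         
5  6  7  8  9 10 11┠────────────────────
2 13 14 15 16* 17 1┃2024-01-15 00:00:17.
━━━━━━━━━━┓* 23* 24┃2024-01-15 00:00:22.
          ┃━━━━━━━━┃2024-01-15 00:00:26.
──────────┨        ┃2024-01-15 00:00:26.
          ┃        ┃2024-01-15 00:00:30.
          ┃        ┃2024-01-15 00:00:35.
          ┃        ┃2024-01-15 00:00:38.


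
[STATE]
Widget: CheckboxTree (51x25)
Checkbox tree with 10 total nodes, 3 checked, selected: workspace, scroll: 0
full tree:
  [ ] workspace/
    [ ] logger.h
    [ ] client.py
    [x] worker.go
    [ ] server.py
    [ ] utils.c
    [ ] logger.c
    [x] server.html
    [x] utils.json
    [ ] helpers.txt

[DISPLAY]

>[-] workspace/                                    
   [ ] logger.h                                    
   [ ] client.py                                   
   [x] worker.go                                   
   [ ] server.py                                   
   [ ] utils.c                                     
   [ ] logger.c                                    
   [x] server.html                                 
   [x] utils.json                                  
   [ ] helpers.txt                                 
                                                   
                                                   
                                                   
                                                   
                                                   
                                                   
                                                   
                                                   
                                                   
                                                   
                                                   
                                                   
                                                   
                                                   
                                                   


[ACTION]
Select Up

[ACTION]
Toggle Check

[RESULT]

>[x] workspace/                                    
   [x] logger.h                                    
   [x] client.py                                   
   [x] worker.go                                   
   [x] server.py                                   
   [x] utils.c                                     
   [x] logger.c                                    
   [x] server.html                                 
   [x] utils.json                                  
   [x] helpers.txt                                 
                                                   
                                                   
                                                   
                                                   
                                                   
                                                   
                                                   
                                                   
                                                   
                                                   
                                                   
                                                   
                                                   
                                                   
                                                   


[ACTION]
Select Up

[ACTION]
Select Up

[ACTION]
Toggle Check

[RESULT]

>[ ] workspace/                                    
   [ ] logger.h                                    
   [ ] client.py                                   
   [ ] worker.go                                   
   [ ] server.py                                   
   [ ] utils.c                                     
   [ ] logger.c                                    
   [ ] server.html                                 
   [ ] utils.json                                  
   [ ] helpers.txt                                 
                                                   
                                                   
                                                   
                                                   
                                                   
                                                   
                                                   
                                                   
                                                   
                                                   
                                                   
                                                   
                                                   
                                                   
                                                   


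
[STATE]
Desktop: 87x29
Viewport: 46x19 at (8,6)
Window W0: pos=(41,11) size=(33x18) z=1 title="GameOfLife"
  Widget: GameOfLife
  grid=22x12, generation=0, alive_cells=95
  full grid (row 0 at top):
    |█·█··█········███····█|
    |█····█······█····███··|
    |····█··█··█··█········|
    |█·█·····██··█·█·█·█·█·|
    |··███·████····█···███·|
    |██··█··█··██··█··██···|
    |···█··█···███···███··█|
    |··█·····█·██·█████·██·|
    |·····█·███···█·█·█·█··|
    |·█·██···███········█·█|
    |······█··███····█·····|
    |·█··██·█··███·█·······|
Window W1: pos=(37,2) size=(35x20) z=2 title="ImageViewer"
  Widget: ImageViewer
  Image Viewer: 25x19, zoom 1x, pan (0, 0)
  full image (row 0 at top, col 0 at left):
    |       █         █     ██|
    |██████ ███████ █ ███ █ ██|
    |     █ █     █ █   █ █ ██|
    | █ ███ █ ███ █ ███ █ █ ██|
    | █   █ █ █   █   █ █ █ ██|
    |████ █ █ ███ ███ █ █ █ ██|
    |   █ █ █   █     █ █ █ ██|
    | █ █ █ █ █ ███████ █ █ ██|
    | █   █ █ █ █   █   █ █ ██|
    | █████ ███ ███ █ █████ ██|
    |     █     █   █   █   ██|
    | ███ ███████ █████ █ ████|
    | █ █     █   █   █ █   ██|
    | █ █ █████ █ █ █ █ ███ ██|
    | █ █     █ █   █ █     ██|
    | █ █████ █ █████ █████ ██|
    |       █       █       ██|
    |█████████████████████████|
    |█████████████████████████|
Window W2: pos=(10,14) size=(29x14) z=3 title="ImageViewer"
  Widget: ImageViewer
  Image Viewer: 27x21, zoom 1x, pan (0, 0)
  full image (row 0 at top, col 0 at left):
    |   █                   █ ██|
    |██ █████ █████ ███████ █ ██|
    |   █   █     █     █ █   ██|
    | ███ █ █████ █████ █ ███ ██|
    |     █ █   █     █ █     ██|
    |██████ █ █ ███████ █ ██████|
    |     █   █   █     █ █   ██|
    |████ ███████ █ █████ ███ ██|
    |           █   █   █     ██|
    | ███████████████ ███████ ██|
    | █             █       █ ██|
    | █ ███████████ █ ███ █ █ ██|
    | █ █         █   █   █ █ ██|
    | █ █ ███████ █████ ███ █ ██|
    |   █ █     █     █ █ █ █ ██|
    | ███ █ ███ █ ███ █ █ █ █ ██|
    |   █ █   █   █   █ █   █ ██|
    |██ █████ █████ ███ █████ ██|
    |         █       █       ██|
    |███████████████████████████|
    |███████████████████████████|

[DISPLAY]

                             ┃██████ ███████ █
                             ┃     █ █     █ █
                             ┃ █ ███ █ ███ █ █
                             ┃ █   █ █ █   █  
                             ┃████ █ █ ███ ███
                             ┃   █ █ █   █    
                             ┃ █ █ █ █ █ █████
                             ┃ █   █ █ █ █   █
  ┏━━━━━━━━━━━━━━━━━━━━━━━━━━━┓█████ ███ ███ █
  ┃ ImageViewer               ┃    █     █   █
  ┠───────────────────────────┨███ ███████ ███
  ┃   █                   █ ██┃█ █     █   █  
  ┃██ █████ █████ ███████ █ ██┃█ █ █████ █ █ █
  ┃   █   █     █     █ █   ██┃█ █     █ █   █
  ┃ ███ █ █████ █████ █ ███ ██┃█ █████ █ █████
  ┃     █ █   █     █ █     ██┃━━━━━━━━━━━━━━━
  ┃██████ █ █ ███████ █ ██████┃  ┃··█·····█·██
  ┃     █   █   █     █ █   ██┃  ┃·····█·███··
  ┃████ ███████ █ █████ ███ ██┃  ┃·█·██···███·


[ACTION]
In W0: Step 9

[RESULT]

                             ┃██████ ███████ █
                             ┃     █ █     █ █
                             ┃ █ ███ █ ███ █ █
                             ┃ █   █ █ █   █  
                             ┃████ █ █ ███ ███
                             ┃   █ █ █   █    
                             ┃ █ █ █ █ █ █████
                             ┃ █   █ █ █ █   █
  ┏━━━━━━━━━━━━━━━━━━━━━━━━━━━┓█████ ███ ███ █
  ┃ ImageViewer               ┃    █     █   █
  ┠───────────────────────────┨███ ███████ ███
  ┃   █                   █ ██┃█ █     █   █  
  ┃██ █████ █████ ███████ █ ██┃█ █ █████ █ █ █
  ┃   █   █     █     █ █   ██┃█ █     █ █   █
  ┃ ███ █ █████ █████ █ ███ ██┃█ █████ █ █████
  ┃     █ █   █     █ █     ██┃━━━━━━━━━━━━━━━
  ┃██████ █ █ ███████ █ ██████┃  ┃█·█·······██
  ┃     █   █   █     █ █   ██┃  ┃·████··██·█·
  ┃████ ███████ █ █████ ███ ██┃  ┃··█████·····


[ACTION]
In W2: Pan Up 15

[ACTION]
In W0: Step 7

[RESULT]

                             ┃██████ ███████ █
                             ┃     █ █     █ █
                             ┃ █ ███ █ ███ █ █
                             ┃ █   █ █ █   █  
                             ┃████ █ █ ███ ███
                             ┃   █ █ █   █    
                             ┃ █ █ █ █ █ █████
                             ┃ █   █ █ █ █   █
  ┏━━━━━━━━━━━━━━━━━━━━━━━━━━━┓█████ ███ ███ █
  ┃ ImageViewer               ┃    █     █   █
  ┠───────────────────────────┨███ ███████ ███
  ┃   █                   █ ██┃█ █     █   █  
  ┃██ █████ █████ ███████ █ ██┃█ █ █████ █ █ █
  ┃   █   █     █     █ █   ██┃█ █     █ █   █
  ┃ ███ █ █████ █████ █ ███ ██┃█ █████ █ █████
  ┃     █ █   █     █ █     ██┃━━━━━━━━━━━━━━━
  ┃██████ █ █ ███████ █ ██████┃  ┃·█··█······█
  ┃     █   █   █     █ █   ██┃  ┃·███·······█
  ┃████ ███████ █ █████ ███ ██┃  ┃·······█····


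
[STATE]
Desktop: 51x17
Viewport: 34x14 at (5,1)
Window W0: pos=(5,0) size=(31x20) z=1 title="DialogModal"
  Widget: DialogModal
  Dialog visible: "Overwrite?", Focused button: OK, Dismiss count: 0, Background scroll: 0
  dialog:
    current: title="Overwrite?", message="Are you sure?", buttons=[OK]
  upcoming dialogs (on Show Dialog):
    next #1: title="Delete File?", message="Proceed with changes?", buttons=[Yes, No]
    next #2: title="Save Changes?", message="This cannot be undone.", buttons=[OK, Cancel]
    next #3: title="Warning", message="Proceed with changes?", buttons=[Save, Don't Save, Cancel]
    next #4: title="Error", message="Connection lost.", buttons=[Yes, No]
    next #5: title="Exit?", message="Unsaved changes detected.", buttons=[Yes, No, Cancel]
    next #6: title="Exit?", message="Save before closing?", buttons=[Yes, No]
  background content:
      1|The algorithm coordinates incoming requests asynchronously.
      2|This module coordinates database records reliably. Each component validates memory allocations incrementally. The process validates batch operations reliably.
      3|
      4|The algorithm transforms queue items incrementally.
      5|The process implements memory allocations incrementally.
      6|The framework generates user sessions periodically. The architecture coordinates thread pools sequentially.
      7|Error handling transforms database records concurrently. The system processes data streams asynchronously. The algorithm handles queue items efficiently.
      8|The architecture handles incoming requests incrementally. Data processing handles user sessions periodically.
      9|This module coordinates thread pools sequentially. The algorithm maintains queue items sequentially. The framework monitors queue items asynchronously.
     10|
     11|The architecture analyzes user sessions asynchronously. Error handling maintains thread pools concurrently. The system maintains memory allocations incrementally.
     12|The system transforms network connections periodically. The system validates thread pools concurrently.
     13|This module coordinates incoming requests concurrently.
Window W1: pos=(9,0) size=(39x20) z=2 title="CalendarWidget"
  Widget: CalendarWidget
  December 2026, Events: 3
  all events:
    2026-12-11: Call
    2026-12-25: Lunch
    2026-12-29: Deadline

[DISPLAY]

┃ Di┃ CalendarWidget              
┠───┠─────────────────────────────
┃The┃            December 2026    
┃Thi┃Mo Tu We Th Fr Sa Su         
┃   ┃    1  2  3  4  5  6         
┃The┃ 7  8  9 10 11* 12 13        
┃The┃14 15 16 17 18 19 20         
┃The┃21 22 23 24 25* 26 27        
┃Err┃28 29* 30 31                 
┃The┃                             
┃Thi┃                             
┃   ┃                             
┃The┃                             
┃The┃                             


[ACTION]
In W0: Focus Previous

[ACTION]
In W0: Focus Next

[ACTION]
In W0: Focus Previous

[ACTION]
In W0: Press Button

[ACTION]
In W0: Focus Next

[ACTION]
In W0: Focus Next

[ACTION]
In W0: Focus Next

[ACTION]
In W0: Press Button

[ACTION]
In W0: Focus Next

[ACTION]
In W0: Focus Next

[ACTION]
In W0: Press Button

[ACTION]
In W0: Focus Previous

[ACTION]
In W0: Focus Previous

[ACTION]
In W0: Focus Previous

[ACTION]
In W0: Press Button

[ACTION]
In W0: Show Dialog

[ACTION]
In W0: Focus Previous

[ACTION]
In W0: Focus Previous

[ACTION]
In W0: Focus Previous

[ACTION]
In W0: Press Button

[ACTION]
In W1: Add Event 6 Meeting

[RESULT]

┃ Di┃ CalendarWidget              
┠───┠─────────────────────────────
┃The┃            December 2026    
┃Thi┃Mo Tu We Th Fr Sa Su         
┃   ┃    1  2  3  4  5  6*        
┃The┃ 7  8  9 10 11* 12 13        
┃The┃14 15 16 17 18 19 20         
┃The┃21 22 23 24 25* 26 27        
┃Err┃28 29* 30 31                 
┃The┃                             
┃Thi┃                             
┃   ┃                             
┃The┃                             
┃The┃                             


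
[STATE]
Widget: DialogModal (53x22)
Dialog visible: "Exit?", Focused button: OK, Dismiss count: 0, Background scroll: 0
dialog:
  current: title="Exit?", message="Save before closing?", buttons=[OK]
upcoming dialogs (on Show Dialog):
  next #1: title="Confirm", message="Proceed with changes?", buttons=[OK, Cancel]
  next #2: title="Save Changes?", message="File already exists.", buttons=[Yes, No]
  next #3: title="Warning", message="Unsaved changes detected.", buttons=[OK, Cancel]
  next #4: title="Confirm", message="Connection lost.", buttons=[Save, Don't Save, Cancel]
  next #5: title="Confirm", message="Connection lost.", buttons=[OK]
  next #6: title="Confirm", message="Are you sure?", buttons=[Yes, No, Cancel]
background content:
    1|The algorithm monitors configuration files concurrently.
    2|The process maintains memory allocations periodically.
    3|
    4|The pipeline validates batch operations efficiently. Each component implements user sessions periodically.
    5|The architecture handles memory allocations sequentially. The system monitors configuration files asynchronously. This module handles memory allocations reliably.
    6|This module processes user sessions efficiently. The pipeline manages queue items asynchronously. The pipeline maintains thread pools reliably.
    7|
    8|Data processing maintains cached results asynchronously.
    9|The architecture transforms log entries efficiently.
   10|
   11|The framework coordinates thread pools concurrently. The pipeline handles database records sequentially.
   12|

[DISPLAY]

The algorithm monitors configuration files concurrent
The process maintains memory allocations periodically
                                                     
The pipeline validates batch operations efficiently. 
The architecture handles memory allocations sequentia
This module processes user sessions efficiently. The 
                                                     
Data processing maintains cached results asynchronous
The architectu┌──────────────────────┐s efficiently. 
              │        Exit?         │               
The framework │ Save before closing? │ concurrently. 
              │         [OK]         │               
              └──────────────────────┘               
                                                     
                                                     
                                                     
                                                     
                                                     
                                                     
                                                     
                                                     
                                                     


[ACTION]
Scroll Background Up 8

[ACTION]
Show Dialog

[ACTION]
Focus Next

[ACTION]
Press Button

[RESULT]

The algorithm monitors configuration files concurrent
The process maintains memory allocations periodically
                                                     
The pipeline validates batch operations efficiently. 
The architecture handles memory allocations sequentia
This module processes user sessions efficiently. The 
                                                     
Data processing maintains cached results asynchronous
The architecture transforms log entries efficiently. 
                                                     
The framework coordinates thread pools concurrently. 
                                                     
                                                     
                                                     
                                                     
                                                     
                                                     
                                                     
                                                     
                                                     
                                                     
                                                     


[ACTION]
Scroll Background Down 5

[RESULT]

This module processes user sessions efficiently. The 
                                                     
Data processing maintains cached results asynchronous
The architecture transforms log entries efficiently. 
                                                     
The framework coordinates thread pools concurrently. 
                                                     
                                                     
                                                     
                                                     
                                                     
                                                     
                                                     
                                                     
                                                     
                                                     
                                                     
                                                     
                                                     
                                                     
                                                     
                                                     


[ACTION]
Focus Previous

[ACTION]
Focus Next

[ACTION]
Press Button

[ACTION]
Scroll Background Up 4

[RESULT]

The process maintains memory allocations periodically
                                                     
The pipeline validates batch operations efficiently. 
The architecture handles memory allocations sequentia
This module processes user sessions efficiently. The 
                                                     
Data processing maintains cached results asynchronous
The architecture transforms log entries efficiently. 
                                                     
The framework coordinates thread pools concurrently. 
                                                     
                                                     
                                                     
                                                     
                                                     
                                                     
                                                     
                                                     
                                                     
                                                     
                                                     
                                                     


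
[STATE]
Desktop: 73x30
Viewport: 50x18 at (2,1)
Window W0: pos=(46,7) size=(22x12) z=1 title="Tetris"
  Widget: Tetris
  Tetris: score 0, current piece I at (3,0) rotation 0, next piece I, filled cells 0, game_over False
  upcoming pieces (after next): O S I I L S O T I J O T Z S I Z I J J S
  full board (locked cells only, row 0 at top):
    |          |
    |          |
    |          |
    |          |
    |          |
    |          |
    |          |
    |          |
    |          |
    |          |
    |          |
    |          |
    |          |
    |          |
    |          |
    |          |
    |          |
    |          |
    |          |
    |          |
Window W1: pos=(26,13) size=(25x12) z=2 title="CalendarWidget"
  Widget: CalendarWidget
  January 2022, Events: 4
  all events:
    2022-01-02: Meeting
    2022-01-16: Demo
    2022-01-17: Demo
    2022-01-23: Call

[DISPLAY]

                                                  
                                                  
                                                  
                                                  
                                                  
                                                  
                                            ┏━━━━━
                                            ┃ Tetr
                                            ┠─────
                                            ┃     
                                            ┃     
                                            ┃     
                        ┏━━━━━━━━━━━━━━━━━━━━━━━┓ 
                        ┃ CalendarWidget        ┃ 
                        ┠───────────────────────┨ 
                        ┃      January 2022     ┃ 
                        ┃Mo Tu We Th Fr Sa Su   ┃ 
                        ┃                1  2*  ┃━


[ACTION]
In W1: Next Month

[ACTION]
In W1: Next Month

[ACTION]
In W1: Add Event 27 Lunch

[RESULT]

                                                  
                                                  
                                                  
                                                  
                                                  
                                                  
                                            ┏━━━━━
                                            ┃ Tetr
                                            ┠─────
                                            ┃     
                                            ┃     
                                            ┃     
                        ┏━━━━━━━━━━━━━━━━━━━━━━━┓ 
                        ┃ CalendarWidget        ┃ 
                        ┠───────────────────────┨ 
                        ┃       March 2022      ┃ 
                        ┃Mo Tu We Th Fr Sa Su   ┃ 
                        ┃    1  2  3  4  5  6   ┃━


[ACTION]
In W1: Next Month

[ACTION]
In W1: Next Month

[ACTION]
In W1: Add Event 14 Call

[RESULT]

                                                  
                                                  
                                                  
                                                  
                                                  
                                                  
                                            ┏━━━━━
                                            ┃ Tetr
                                            ┠─────
                                            ┃     
                                            ┃     
                                            ┃     
                        ┏━━━━━━━━━━━━━━━━━━━━━━━┓ 
                        ┃ CalendarWidget        ┃ 
                        ┠───────────────────────┨ 
                        ┃        May 2022       ┃ 
                        ┃Mo Tu We Th Fr Sa Su   ┃ 
                        ┃                   1   ┃━


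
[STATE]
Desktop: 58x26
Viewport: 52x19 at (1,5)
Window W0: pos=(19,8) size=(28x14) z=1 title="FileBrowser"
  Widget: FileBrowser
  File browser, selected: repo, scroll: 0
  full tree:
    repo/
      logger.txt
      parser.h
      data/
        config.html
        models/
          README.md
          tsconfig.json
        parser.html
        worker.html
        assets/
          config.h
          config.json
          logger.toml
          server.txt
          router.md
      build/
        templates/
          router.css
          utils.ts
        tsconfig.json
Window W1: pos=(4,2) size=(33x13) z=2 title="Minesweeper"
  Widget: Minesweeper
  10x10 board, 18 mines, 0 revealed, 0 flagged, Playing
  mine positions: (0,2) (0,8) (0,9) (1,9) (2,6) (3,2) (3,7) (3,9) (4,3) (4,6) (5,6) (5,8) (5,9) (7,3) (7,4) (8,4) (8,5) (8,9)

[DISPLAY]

   ┃■■■■■■■■■■                     ┃                
   ┃■■■■■■■■■■                     ┃                
   ┃■■■■■■■■■■                     ┃                
   ┃■■■■■■■■■■                     ┃━━━━━━━━━┓      
   ┃■■■■■■■■■■                     ┃         ┃      
   ┃■■■■■■■■■■                     ┃─────────┨      
   ┃■■■■■■■■■■                     ┃         ┃      
   ┃■■■■■■■■■■                     ┃         ┃      
   ┃■■■■■■■■■■                     ┃         ┃      
   ┗━━━━━━━━━━━━━━━━━━━━━━━━━━━━━━━┛         ┃      
                  ┃    [+] build/            ┃      
                  ┃                          ┃      
                  ┃                          ┃      
                  ┃                          ┃      
                  ┃                          ┃      
                  ┃                          ┃      
                  ┗━━━━━━━━━━━━━━━━━━━━━━━━━━┛      
                                                    
                                                    


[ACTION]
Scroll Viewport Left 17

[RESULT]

    ┃■■■■■■■■■■                     ┃               
    ┃■■■■■■■■■■                     ┃               
    ┃■■■■■■■■■■                     ┃               
    ┃■■■■■■■■■■                     ┃━━━━━━━━━┓     
    ┃■■■■■■■■■■                     ┃         ┃     
    ┃■■■■■■■■■■                     ┃─────────┨     
    ┃■■■■■■■■■■                     ┃         ┃     
    ┃■■■■■■■■■■                     ┃         ┃     
    ┃■■■■■■■■■■                     ┃         ┃     
    ┗━━━━━━━━━━━━━━━━━━━━━━━━━━━━━━━┛         ┃     
                   ┃    [+] build/            ┃     
                   ┃                          ┃     
                   ┃                          ┃     
                   ┃                          ┃     
                   ┃                          ┃     
                   ┃                          ┃     
                   ┗━━━━━━━━━━━━━━━━━━━━━━━━━━┛     
                                                    
                                                    


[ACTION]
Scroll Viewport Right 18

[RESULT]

■■■■■■■■■                     ┃                     
■■■■■■■■■                     ┃                     
■■■■■■■■■                     ┃                     
■■■■■■■■■                     ┃━━━━━━━━━┓           
■■■■■■■■■                     ┃         ┃           
■■■■■■■■■                     ┃─────────┨           
■■■■■■■■■                     ┃         ┃           
■■■■■■■■■                     ┃         ┃           
■■■■■■■■■                     ┃         ┃           
━━━━━━━━━━━━━━━━━━━━━━━━━━━━━━┛         ┃           
             ┃    [+] build/            ┃           
             ┃                          ┃           
             ┃                          ┃           
             ┃                          ┃           
             ┃                          ┃           
             ┃                          ┃           
             ┗━━━━━━━━━━━━━━━━━━━━━━━━━━┛           
                                                    
                                                    


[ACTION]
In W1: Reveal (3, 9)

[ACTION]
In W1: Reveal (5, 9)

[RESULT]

■✹■■■■■✹✹                     ┃                     
■■■■■■■■✹                     ┃                     
■■■■■✹■■■                     ┃                     
■✹■■■■✹■✹                     ┃━━━━━━━━━┓           
■■✹■■✹■■■                     ┃         ┃           
■■■■■✹■✹✹                     ┃─────────┨           
■■■■■■■■■                     ┃         ┃           
■■✹✹■■■■■                     ┃         ┃           
■■■✹✹■■■✹                     ┃         ┃           
━━━━━━━━━━━━━━━━━━━━━━━━━━━━━━┛         ┃           
             ┃    [+] build/            ┃           
             ┃                          ┃           
             ┃                          ┃           
             ┃                          ┃           
             ┃                          ┃           
             ┃                          ┃           
             ┗━━━━━━━━━━━━━━━━━━━━━━━━━━┛           
                                                    
                                                    


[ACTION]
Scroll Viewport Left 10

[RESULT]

    ┃■■✹■■■■■✹✹                     ┃               
    ┃■■■■■■■■■✹                     ┃               
    ┃■■■■■■✹■■■                     ┃               
    ┃■■✹■■■■✹■✹                     ┃━━━━━━━━━┓     
    ┃■■■✹■■✹■■■                     ┃         ┃     
    ┃■■■■■■✹■✹✹                     ┃─────────┨     
    ┃■■■■■■■■■■                     ┃         ┃     
    ┃■■■✹✹■■■■■                     ┃         ┃     
    ┃■■■■✹✹■■■✹                     ┃         ┃     
    ┗━━━━━━━━━━━━━━━━━━━━━━━━━━━━━━━┛         ┃     
                   ┃    [+] build/            ┃     
                   ┃                          ┃     
                   ┃                          ┃     
                   ┃                          ┃     
                   ┃                          ┃     
                   ┃                          ┃     
                   ┗━━━━━━━━━━━━━━━━━━━━━━━━━━┛     
                                                    
                                                    
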